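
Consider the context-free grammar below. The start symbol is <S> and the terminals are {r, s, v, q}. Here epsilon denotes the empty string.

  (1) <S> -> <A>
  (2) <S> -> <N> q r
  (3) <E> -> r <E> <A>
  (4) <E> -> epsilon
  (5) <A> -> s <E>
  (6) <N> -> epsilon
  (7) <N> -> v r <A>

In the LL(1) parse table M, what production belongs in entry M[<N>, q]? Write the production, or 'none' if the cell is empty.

<N> -> epsilon

FIRST(<E>) = {epsilon, r}
FIRST(<A>) = {s}
FIRST(<N>) = {epsilon, v}
FIRST(<S>) = {q, s, v}  (via <A>, <N> q r)
FOLLOW(<S>) includes $ since <S> is the start symbol.
FOLLOW(<N>): in <S>-><N> q r, <N> is followed by q r with FIRST {q}. Thus FOLLOW(<N>) = {q}.
For <N> -> epsilon: FIRST(epsilon) = {epsilon}, so it goes in M[<N>, t] for t ∈ {}; since epsilon ∈ FIRST, also for every t ∈ FOLLOW(<N>) = {q}.
For <N> -> v r <A>: FIRST(v r <A>) = {v}, so it goes in M[<N>, t] for t ∈ {v}.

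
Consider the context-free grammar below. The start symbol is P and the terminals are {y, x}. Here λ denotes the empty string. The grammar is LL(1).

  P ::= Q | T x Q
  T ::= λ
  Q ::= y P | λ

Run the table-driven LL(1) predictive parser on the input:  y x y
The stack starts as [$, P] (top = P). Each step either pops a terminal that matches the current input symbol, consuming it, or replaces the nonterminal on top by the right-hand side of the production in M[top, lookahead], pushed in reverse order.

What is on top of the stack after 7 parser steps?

step 1: stack=$ P  input=y x y $  — expand P ::= Q
step 2: stack=$ Q  input=y x y $  — expand Q ::= y P
step 3: stack=$ P y  input=y x y $  — match y
step 4: stack=$ P  input=x y $  — expand P ::= T x Q
step 5: stack=$ Q x T  input=x y $  — expand T ::= λ
step 6: stack=$ Q x  input=x y $  — match x
step 7: stack=$ Q  input=y $  — expand Q ::= y P
Stack after step 7: $ P y (top = y).

y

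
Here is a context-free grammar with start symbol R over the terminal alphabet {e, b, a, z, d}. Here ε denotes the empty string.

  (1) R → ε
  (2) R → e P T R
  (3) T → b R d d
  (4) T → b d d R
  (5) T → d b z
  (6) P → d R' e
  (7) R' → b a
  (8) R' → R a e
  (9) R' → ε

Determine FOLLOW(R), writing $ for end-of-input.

FIRST(R): from R→ε we get {ε}; from R→e P T R we get {e}. So FIRST(R) = {ε, e}.
FIRST(T): from T→b R d d we get {b}; from T→b d d R we get {b}; from T→d b z we get {d}. So FIRST(T) = {b, d}.
FIRST(P): from P→d R' e we get {d}. So FIRST(P) = {d}.
FIRST(R'): from R'→b a we get {b}; from R'→R a e we get {a, e}; from R'→ε we get {ε}. So FIRST(R') = {ε, a, b, e}.
FOLLOW(R) includes $ since R is the start symbol.
FOLLOW(P): in R→e P T R, P is followed by T R with FIRST {b, d}. Thus FOLLOW(P) = {b, d}.
FOLLOW(R'): in P→d R' e, R' is followed by e with FIRST {e}. Thus FOLLOW(R') = {e}.
FOLLOW(R): in R→e P T R, the suffix after R is empty (adds nothing new); in T→b R d d, R is followed by d d with FIRST {d}; in T→b d d R, the suffix after R is empty, so FOLLOW(R) ⊇ FOLLOW(T) = {$, a, d, e}; in R'→R a e, R is followed by a e with FIRST {a}. Thus FOLLOW(R) = {$, a, d, e}.
FOLLOW(T): in R→e P T R, T is followed by R with FIRST {ε, e}; in R→e P T R, the suffix after T is nullable, so FOLLOW(T) ⊇ FOLLOW(R) = {$, a, d, e}. Thus FOLLOW(T) = {$, a, d, e}.

{$, a, d, e}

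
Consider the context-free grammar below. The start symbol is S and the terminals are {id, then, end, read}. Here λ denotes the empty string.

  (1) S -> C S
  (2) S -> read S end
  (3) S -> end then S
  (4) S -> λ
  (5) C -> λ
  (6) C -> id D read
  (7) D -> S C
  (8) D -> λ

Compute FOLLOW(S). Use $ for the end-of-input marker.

{$, end, id, read}

FIRST(C): from C->λ we get {λ}; from C->id D read we get {id}. So FIRST(C) = {λ, id}.
FIRST(S): from S->C S we get {λ, end, id, read}; from S->read S end we get {read}; from S->end then S we get {end}; from S->λ we get {λ}. So FIRST(S) = {λ, end, id, read}.
FIRST(D): from D->S C we get {λ, end, id, read}; from D->λ we get {λ}. So FIRST(D) = {λ, end, id, read}.
FOLLOW(S) includes $ since S is the start symbol.
FOLLOW(D): in C->id D read, D is followed by read with FIRST {read}. Thus FOLLOW(D) = {read}.
FOLLOW(S): in S->C S, the suffix after S is empty (adds nothing new); in S->read S end, S is followed by end with FIRST {end}; in S->end then S, the suffix after S is empty (adds nothing new); in D->S C, S is followed by C with FIRST {λ, id}; in D->S C, the suffix after S is nullable, so FOLLOW(S) ⊇ FOLLOW(D) = {read}. Thus FOLLOW(S) = {$, end, id, read}.
FOLLOW(C): in S->C S, C is followed by S with FIRST {λ, end, id, read}; in S->C S, the suffix after C is nullable, so FOLLOW(C) ⊇ FOLLOW(S) = {$, end, id, read}; in D->S C, the suffix after C is empty, so FOLLOW(C) ⊇ FOLLOW(D) = {read}. Thus FOLLOW(C) = {$, end, id, read}.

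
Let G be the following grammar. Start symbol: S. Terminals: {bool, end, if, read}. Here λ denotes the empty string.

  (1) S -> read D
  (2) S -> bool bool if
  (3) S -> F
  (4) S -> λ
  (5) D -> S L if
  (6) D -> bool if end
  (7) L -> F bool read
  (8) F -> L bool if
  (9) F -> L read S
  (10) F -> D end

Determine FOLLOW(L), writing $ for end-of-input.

{bool, if, read}

FIRST(S): from S->read D we get {read}; from S->bool bool if we get {bool}; from S->F we get {bool, read}; from S->λ we get {λ}. So FIRST(S) = {λ, bool, read}.
FIRST(D): from D->S L if we get {bool, read}; from D->bool if end we get {bool}. So FIRST(D) = {bool, read}.
FIRST(L): from L->F bool read we get {bool, read}. So FIRST(L) = {bool, read}.
FIRST(F): from F->L bool if we get {bool, read}; from F->L read S we get {bool, read}; from F->D end we get {bool, read}. So FIRST(F) = {bool, read}.
FOLLOW(S) includes $ since S is the start symbol.
FOLLOW(L): in D->S L if, L is followed by if with FIRST {if}; in F->L bool if, L is followed by bool if with FIRST {bool}; in F->L read S, L is followed by read S with FIRST {read}. Thus FOLLOW(L) = {bool, if, read}.
FOLLOW(S): in D->S L if, S is followed by L if with FIRST {bool, read}; in F->L read S, the suffix after S is empty, so FOLLOW(S) ⊇ FOLLOW(F) = {$, bool, read}. Thus FOLLOW(S) = {$, bool, read}.
FOLLOW(D): in S->read D, the suffix after D is empty, so FOLLOW(D) ⊇ FOLLOW(S) = {$, bool, read}; in F->D end, D is followed by end with FIRST {end}. Thus FOLLOW(D) = {$, bool, end, read}.
FOLLOW(F): in S->F, the suffix after F is empty, so FOLLOW(F) ⊇ FOLLOW(S) = {$, bool, read}; in L->F bool read, F is followed by bool read with FIRST {bool}. Thus FOLLOW(F) = {$, bool, read}.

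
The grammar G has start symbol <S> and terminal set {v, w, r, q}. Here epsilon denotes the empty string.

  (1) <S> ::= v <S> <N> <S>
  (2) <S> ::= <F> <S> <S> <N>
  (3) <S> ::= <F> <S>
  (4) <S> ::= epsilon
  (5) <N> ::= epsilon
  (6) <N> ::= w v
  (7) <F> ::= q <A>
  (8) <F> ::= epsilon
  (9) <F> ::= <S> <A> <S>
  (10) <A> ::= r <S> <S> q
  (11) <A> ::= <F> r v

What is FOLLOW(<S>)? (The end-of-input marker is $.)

{$, q, r, v, w}

FIRST(<N>): from <N>::=epsilon we get {epsilon}; from <N>::=w v we get {w}. So FIRST(<N>) = {epsilon, w}.
FIRST(<S>): from <S>::=v <S> <N> <S> we get {v}; from <S>::=<F> <S> <S> <N> we get {epsilon, q, r, v, w}; from <S>::=<F> <S> we get {epsilon, q, r, v, w}; from <S>::=epsilon we get {epsilon}. So FIRST(<S>) = {epsilon, q, r, v, w}.
FIRST(<F>): from <F>::=q <A> we get {q}; from <F>::=epsilon we get {epsilon}; from <F>::=<S> <A> <S> we get {q, r, v, w}. So FIRST(<F>) = {epsilon, q, r, v, w}.
FIRST(<A>): from <A>::=r <S> <S> q we get {r}; from <A>::=<F> r v we get {q, r, v, w}. So FIRST(<A>) = {q, r, v, w}.
FOLLOW(<S>) includes $ since <S> is the start symbol.
FOLLOW(<S>): in <S>::=v <S> <N> <S> (occurrence 1), <S> is followed by <N> <S> with FIRST {epsilon, q, r, v, w}; in <S>::=v <S> <N> <S> (occurrence 1), the suffix after <S> is nullable (adds nothing new); in <S>::=v <S> <N> <S> (occurrence 2), the suffix after <S> is empty (adds nothing new); in <S>::=<F> <S> <S> <N> (occurrence 1), <S> is followed by <S> <N> with FIRST {epsilon, q, r, v, w}; in <S>::=<F> <S> <S> <N> (occurrence 1), the suffix after <S> is nullable (adds nothing new); in <S>::=<F> <S> <S> <N> (occurrence 2), <S> is followed by <N> with FIRST {epsilon, w}; in <S>::=<F> <S> <S> <N> (occurrence 2), the suffix after <S> is nullable (adds nothing new); in <S>::=<F> <S>, the suffix after <S> is empty (adds nothing new); in <F>::=<S> <A> <S> (occurrence 1), <S> is followed by <A> <S> with FIRST {q, r, v, w}; in <F>::=<S> <A> <S> (occurrence 2), the suffix after <S> is empty, so FOLLOW(<S>) ⊇ FOLLOW(<F>) = {$, q, r, v, w}; in <A>::=r <S> <S> q (occurrence 1), <S> is followed by <S> q with FIRST {q, r, v, w}; in <A>::=r <S> <S> q (occurrence 2), <S> is followed by q with FIRST {q}. Thus FOLLOW(<S>) = {$, q, r, v, w}.
FOLLOW(<N>): in <S>::=v <S> <N> <S>, <N> is followed by <S> with FIRST {epsilon, q, r, v, w}; in <S>::=v <S> <N> <S>, the suffix after <N> is nullable, so FOLLOW(<N>) ⊇ FOLLOW(<S>) = {$, q, r, v, w}; in <S>::=<F> <S> <S> <N>, the suffix after <N> is empty, so FOLLOW(<N>) ⊇ FOLLOW(<S>) = {$, q, r, v, w}. Thus FOLLOW(<N>) = {$, q, r, v, w}.
FOLLOW(<F>): in <S>::=<F> <S> <S> <N>, <F> is followed by <S> <S> <N> with FIRST {epsilon, q, r, v, w}; in <S>::=<F> <S> <S> <N>, the suffix after <F> is nullable, so FOLLOW(<F>) ⊇ FOLLOW(<S>) = {$, q, r, v, w}; in <S>::=<F> <S>, <F> is followed by <S> with FIRST {epsilon, q, r, v, w}; in <S>::=<F> <S>, the suffix after <F> is nullable, so FOLLOW(<F>) ⊇ FOLLOW(<S>) = {$, q, r, v, w}; in <A>::=<F> r v, <F> is followed by r v with FIRST {r}. Thus FOLLOW(<F>) = {$, q, r, v, w}.
FOLLOW(<A>): in <F>::=q <A>, the suffix after <A> is empty, so FOLLOW(<A>) ⊇ FOLLOW(<F>) = {$, q, r, v, w}; in <F>::=<S> <A> <S>, <A> is followed by <S> with FIRST {epsilon, q, r, v, w}; in <F>::=<S> <A> <S>, the suffix after <A> is nullable, so FOLLOW(<A>) ⊇ FOLLOW(<F>) = {$, q, r, v, w}. Thus FOLLOW(<A>) = {$, q, r, v, w}.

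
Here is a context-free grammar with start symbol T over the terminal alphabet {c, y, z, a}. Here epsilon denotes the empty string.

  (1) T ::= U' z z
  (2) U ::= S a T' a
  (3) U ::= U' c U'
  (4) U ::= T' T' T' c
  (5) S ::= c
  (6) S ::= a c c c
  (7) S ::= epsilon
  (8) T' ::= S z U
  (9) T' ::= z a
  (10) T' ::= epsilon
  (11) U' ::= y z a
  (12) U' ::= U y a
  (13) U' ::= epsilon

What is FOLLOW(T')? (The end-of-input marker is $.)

FIRST(S): from S::=c we get {c}; from S::=a c c c we get {a}; from S::=epsilon we get {epsilon}. So FIRST(S) = {epsilon, a, c}.
FIRST(T'): from T'::=S z U we get {a, c, z}; from T'::=z a we get {z}; from T'::=epsilon we get {epsilon}. So FIRST(T') = {epsilon, a, c, z}.
FIRST(T): from T::=U' z z we get {a, c, y, z}. So FIRST(T) = {a, c, y, z}.
FIRST(U): from U::=S a T' a we get {a, c}; from U::=U' c U' we get {a, c, y, z}; from U::=T' T' T' c we get {a, c, z}. So FIRST(U) = {a, c, y, z}.
FIRST(U'): from U'::=y z a we get {y}; from U'::=U y a we get {a, c, y, z}; from U'::=epsilon we get {epsilon}. So FIRST(U') = {epsilon, a, c, y, z}.
FOLLOW(T) includes $ since T is the start symbol.
FOLLOW(T): T appears on no right-hand side. Thus FOLLOW(T) = {$}.
FOLLOW(S): in U::=S a T' a, S is followed by a T' a with FIRST {a}; in T'::=S z U, S is followed by z U with FIRST {z}. Thus FOLLOW(S) = {a, z}.
FOLLOW(T'): in U::=S a T' a, T' is followed by a with FIRST {a}; in U::=T' T' T' c (occurrence 1), T' is followed by T' T' c with FIRST {a, c, z}; in U::=T' T' T' c (occurrence 2), T' is followed by T' c with FIRST {a, c, z}; in U::=T' T' T' c (occurrence 3), T' is followed by c with FIRST {c}. Thus FOLLOW(T') = {a, c, z}.
FOLLOW(U): in T'::=S z U, the suffix after U is empty, so FOLLOW(U) ⊇ FOLLOW(T') = {a, c, z}; in U'::=U y a, U is followed by y a with FIRST {y}. Thus FOLLOW(U) = {a, c, y, z}.
FOLLOW(U'): in T::=U' z z, U' is followed by z z with FIRST {z}; in U::=U' c U' (occurrence 1), U' is followed by c U' with FIRST {c}; in U::=U' c U' (occurrence 2), the suffix after U' is empty, so FOLLOW(U') ⊇ FOLLOW(U) = {a, c, y, z}. Thus FOLLOW(U') = {a, c, y, z}.

{a, c, z}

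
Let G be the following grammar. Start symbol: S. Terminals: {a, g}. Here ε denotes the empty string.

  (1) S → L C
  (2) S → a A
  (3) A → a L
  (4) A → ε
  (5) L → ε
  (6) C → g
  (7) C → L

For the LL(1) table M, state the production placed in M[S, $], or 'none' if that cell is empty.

S → L C

FIRST(A) = {ε, a}
FIRST(L) = {ε}
FIRST(C) = {ε, g}  (via L)
FIRST(S) = {ε, a, g}  (via L C)
FOLLOW(S) includes $ since S is the start symbol.
FOLLOW(S): S appears on no right-hand side. Thus FOLLOW(S) = {$}.
For S → L C: FIRST(L C) = {ε, g}, so it goes in M[S, t] for t ∈ {g}; since ε ∈ FIRST, also for every t ∈ FOLLOW(S) = {$}.
For S → a A: FIRST(a A) = {a}, so it goes in M[S, t] for t ∈ {a}.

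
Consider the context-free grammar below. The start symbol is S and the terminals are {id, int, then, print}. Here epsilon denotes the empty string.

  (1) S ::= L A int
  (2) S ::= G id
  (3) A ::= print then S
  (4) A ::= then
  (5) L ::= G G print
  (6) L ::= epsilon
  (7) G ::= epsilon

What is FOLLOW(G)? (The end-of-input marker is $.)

{id, print}

FIRST(A) = {print, then}
FIRST(G) = {epsilon}
FIRST(L) = {epsilon, print}  (via G G print)
FIRST(S) = {id, print, then}  (via L A int, G id)
FOLLOW(S) includes $ since S is the start symbol.
FOLLOW(A): in S::=L A int, A is followed by int with FIRST {int}. Thus FOLLOW(A) = {int}.
FOLLOW(S): in A::=print then S, the suffix after S is empty, so FOLLOW(S) ⊇ FOLLOW(A) = {int}. Thus FOLLOW(S) = {$, int}.
FOLLOW(L): in S::=L A int, L is followed by A int with FIRST {print, then}. Thus FOLLOW(L) = {print, then}.
FOLLOW(G): in S::=G id, G is followed by id with FIRST {id}; in L::=G G print (occurrence 1), G is followed by G print with FIRST {print}; in L::=G G print (occurrence 2), G is followed by print with FIRST {print}. Thus FOLLOW(G) = {id, print}.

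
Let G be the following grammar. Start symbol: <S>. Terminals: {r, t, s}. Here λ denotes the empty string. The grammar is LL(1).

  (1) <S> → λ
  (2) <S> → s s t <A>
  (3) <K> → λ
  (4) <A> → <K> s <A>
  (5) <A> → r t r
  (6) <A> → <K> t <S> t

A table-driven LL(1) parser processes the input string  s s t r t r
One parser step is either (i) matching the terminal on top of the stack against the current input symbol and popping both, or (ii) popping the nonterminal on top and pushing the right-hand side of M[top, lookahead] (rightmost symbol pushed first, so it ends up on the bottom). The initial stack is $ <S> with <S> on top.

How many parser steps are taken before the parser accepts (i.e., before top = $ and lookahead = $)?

step 1: stack=$ <S>  input=s s t r t r $  — expand <S> → s s t <A>
step 2: stack=$ <A> t s s  input=s s t r t r $  — match s
step 3: stack=$ <A> t s  input=s t r t r $  — match s
step 4: stack=$ <A> t  input=t r t r $  — match t
step 5: stack=$ <A>  input=r t r $  — expand <A> → r t r
step 6: stack=$ r t r  input=r t r $  — match r
step 7: stack=$ r t  input=t r $  — match t
step 8: stack=$ r  input=r $  — match r
Accept reached after 8 steps.

8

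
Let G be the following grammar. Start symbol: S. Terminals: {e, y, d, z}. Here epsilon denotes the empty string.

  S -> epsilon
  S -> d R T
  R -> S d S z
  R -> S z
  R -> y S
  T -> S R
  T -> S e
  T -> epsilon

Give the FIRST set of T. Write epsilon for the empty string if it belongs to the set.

FIRST(S): from S->epsilon we get {epsilon}; from S->d R T we get {d}. So FIRST(S) = {epsilon, d}.
FIRST(R): from R->S d S z we get {d}; from R->S z we get {d, z}; from R->y S we get {y}. So FIRST(R) = {d, y, z}.
FIRST(T): from T->S R we get {d, y, z}; from T->S e we get {d, e}; from T->epsilon we get {epsilon}. So FIRST(T) = {epsilon, d, e, y, z}.

{epsilon, d, e, y, z}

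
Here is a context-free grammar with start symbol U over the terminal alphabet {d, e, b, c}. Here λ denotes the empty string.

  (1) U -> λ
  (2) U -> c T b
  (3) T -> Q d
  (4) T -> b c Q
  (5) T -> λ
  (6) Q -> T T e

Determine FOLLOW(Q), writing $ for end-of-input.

FIRST(U): from U->λ we get {λ}; from U->c T b we get {c}. So FIRST(U) = {λ, c}.
FIRST(T): from T->Q d we get {b, e}; from T->b c Q we get {b}; from T->λ we get {λ}. So FIRST(T) = {λ, b, e}.
FIRST(Q): from Q->T T e we get {b, e}. So FIRST(Q) = {b, e}.
FOLLOW(U) includes $ since U is the start symbol.
FOLLOW(U): U appears on no right-hand side. Thus FOLLOW(U) = {$}.
FOLLOW(T): in U->c T b, T is followed by b with FIRST {b}; in Q->T T e (occurrence 1), T is followed by T e with FIRST {b, e}; in Q->T T e (occurrence 2), T is followed by e with FIRST {e}. Thus FOLLOW(T) = {b, e}.
FOLLOW(Q): in T->Q d, Q is followed by d with FIRST {d}; in T->b c Q, the suffix after Q is empty, so FOLLOW(Q) ⊇ FOLLOW(T) = {b, e}. Thus FOLLOW(Q) = {b, d, e}.

{b, d, e}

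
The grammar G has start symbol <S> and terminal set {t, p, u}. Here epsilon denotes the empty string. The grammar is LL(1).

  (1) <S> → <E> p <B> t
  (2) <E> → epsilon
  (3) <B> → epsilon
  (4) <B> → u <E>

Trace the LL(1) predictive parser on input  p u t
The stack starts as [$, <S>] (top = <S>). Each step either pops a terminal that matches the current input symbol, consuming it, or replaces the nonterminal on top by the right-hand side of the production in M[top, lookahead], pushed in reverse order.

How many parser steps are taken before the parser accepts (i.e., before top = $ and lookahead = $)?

step 1: stack=$ <S>  input=p u t $  — expand <S> → <E> p <B> t
step 2: stack=$ t <B> p <E>  input=p u t $  — expand <E> → epsilon
step 3: stack=$ t <B> p  input=p u t $  — match p
step 4: stack=$ t <B>  input=u t $  — expand <B> → u <E>
step 5: stack=$ t <E> u  input=u t $  — match u
step 6: stack=$ t <E>  input=t $  — expand <E> → epsilon
step 7: stack=$ t  input=t $  — match t
Accept reached after 7 steps.

7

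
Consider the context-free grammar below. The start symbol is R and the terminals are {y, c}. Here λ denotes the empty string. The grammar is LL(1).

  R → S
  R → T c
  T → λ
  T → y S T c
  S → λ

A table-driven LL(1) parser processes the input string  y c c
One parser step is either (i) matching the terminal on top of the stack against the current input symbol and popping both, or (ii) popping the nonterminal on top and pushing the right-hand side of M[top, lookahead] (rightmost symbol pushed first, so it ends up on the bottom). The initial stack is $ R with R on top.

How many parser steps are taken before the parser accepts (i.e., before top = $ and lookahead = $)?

     Stack        Input    Action
  1  $ R          y c c $  expand R → T c
  2  $ c T        y c c $  expand T → y S T c
  3  $ c c T S y  y c c $  match y
  4  $ c c T S    c c $    expand S → λ
  5  $ c c T      c c $    expand T → λ
  6  $ c c        c c $    match c
  7  $ c          c $      match c
Accept reached after 7 steps.

7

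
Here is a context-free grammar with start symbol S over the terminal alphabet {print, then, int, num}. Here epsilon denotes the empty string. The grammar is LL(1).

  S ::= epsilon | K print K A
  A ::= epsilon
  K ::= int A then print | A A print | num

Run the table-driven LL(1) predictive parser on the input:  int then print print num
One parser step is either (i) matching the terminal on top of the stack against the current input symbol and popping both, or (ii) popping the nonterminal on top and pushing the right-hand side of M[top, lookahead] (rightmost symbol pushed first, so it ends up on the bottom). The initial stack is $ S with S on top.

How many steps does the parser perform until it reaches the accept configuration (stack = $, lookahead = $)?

step 1: stack=$ S  input=int then print print num $  — expand S ::= K print K A
step 2: stack=$ A K print K  input=int then print print num $  — expand K ::= int A then print
step 3: stack=$ A K print print then A int  input=int then print print num $  — match int
step 4: stack=$ A K print print then A  input=then print print num $  — expand A ::= epsilon
step 5: stack=$ A K print print then  input=then print print num $  — match then
step 6: stack=$ A K print print  input=print print num $  — match print
step 7: stack=$ A K print  input=print num $  — match print
step 8: stack=$ A K  input=num $  — expand K ::= num
step 9: stack=$ A num  input=num $  — match num
step 10: stack=$ A  input=$  — expand A ::= epsilon
Accept reached after 10 steps.

10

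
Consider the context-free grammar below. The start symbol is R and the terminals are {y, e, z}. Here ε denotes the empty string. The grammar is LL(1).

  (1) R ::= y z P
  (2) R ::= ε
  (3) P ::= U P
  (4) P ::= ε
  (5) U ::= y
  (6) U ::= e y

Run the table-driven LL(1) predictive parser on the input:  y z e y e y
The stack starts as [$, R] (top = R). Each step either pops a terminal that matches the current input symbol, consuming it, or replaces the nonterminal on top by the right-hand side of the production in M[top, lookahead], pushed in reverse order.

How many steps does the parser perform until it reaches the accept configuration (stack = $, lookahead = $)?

step 1: stack=$ R  input=y z e y e y $  — expand R ::= y z P
step 2: stack=$ P z y  input=y z e y e y $  — match y
step 3: stack=$ P z  input=z e y e y $  — match z
step 4: stack=$ P  input=e y e y $  — expand P ::= U P
step 5: stack=$ P U  input=e y e y $  — expand U ::= e y
step 6: stack=$ P y e  input=e y e y $  — match e
step 7: stack=$ P y  input=y e y $  — match y
step 8: stack=$ P  input=e y $  — expand P ::= U P
step 9: stack=$ P U  input=e y $  — expand U ::= e y
step 10: stack=$ P y e  input=e y $  — match e
step 11: stack=$ P y  input=y $  — match y
step 12: stack=$ P  input=$  — expand P ::= ε
Accept reached after 12 steps.

12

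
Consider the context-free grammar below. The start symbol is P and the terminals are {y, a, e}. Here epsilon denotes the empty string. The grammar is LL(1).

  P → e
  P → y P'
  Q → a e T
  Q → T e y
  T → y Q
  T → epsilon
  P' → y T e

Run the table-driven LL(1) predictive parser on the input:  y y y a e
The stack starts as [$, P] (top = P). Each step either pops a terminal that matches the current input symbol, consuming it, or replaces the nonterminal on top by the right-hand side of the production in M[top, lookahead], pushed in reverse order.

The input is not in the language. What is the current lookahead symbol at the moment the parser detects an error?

step 1: stack=$ P  input=y y y a e $  — expand P → y P'
step 2: stack=$ P' y  input=y y y a e $  — match y
step 3: stack=$ P'  input=y y a e $  — expand P' → y T e
step 4: stack=$ e T y  input=y y a e $  — match y
step 5: stack=$ e T  input=y a e $  — expand T → y Q
step 6: stack=$ e Q y  input=y a e $  — match y
step 7: stack=$ e Q  input=a e $  — expand Q → a e T
step 8: stack=$ e T e a  input=a e $  — match a
step 9: stack=$ e T e  input=e $  — match e
step 10: stack=$ e T  input=$  — error: M[T, $] is empty

$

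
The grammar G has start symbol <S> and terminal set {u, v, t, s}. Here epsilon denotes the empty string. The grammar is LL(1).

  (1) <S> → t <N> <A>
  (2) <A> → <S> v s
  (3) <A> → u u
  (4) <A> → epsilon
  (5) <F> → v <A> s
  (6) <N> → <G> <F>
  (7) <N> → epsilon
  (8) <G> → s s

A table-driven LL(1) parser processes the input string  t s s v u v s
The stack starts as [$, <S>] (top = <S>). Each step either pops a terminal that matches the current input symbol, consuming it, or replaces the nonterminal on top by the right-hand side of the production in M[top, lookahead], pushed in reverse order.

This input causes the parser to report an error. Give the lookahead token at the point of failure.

v

      Stack          Input            Action
   1  $ <S>          t s s v u v s $  expand <S> → t <N> <A>
   2  $ <A> <N> t    t s s v u v s $  match t
   3  $ <A> <N>      s s v u v s $    expand <N> → <G> <F>
   4  $ <A> <F> <G>  s s v u v s $    expand <G> → s s
   5  $ <A> <F> s s  s s v u v s $    match s
   6  $ <A> <F> s    s v u v s $      match s
   7  $ <A> <F>      v u v s $        expand <F> → v <A> s
   8  $ <A> s <A> v  v u v s $        match v
   9  $ <A> s <A>    u v s $          expand <A> → u u
  10  $ <A> s u u    u v s $          match u
  11  $ <A> s u      v s $            error: top is terminal u but lookahead is v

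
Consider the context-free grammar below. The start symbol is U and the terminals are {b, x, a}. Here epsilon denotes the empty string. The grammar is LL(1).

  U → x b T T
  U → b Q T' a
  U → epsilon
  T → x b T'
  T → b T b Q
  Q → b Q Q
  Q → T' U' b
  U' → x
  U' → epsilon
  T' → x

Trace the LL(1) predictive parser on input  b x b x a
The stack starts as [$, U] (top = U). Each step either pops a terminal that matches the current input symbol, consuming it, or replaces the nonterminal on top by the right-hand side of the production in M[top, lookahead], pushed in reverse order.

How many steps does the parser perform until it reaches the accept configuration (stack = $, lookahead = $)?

      Stack           Input        Action
   1  $ U             b x b x a $  expand U → b Q T' a
   2  $ a T' Q b      b x b x a $  match b
   3  $ a T' Q        x b x a $    expand Q → T' U' b
   4  $ a T' b U' T'  x b x a $    expand T' → x
   5  $ a T' b U' x   x b x a $    match x
   6  $ a T' b U'     b x a $      expand U' → epsilon
   7  $ a T' b        b x a $      match b
   8  $ a T'          x a $        expand T' → x
   9  $ a x           x a $        match x
  10  $ a             a $          match a
Accept reached after 10 steps.

10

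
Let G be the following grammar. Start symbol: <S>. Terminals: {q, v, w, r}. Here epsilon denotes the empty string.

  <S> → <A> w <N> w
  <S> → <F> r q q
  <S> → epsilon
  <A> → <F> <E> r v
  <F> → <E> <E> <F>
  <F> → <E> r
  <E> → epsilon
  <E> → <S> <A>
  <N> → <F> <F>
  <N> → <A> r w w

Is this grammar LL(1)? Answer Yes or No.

No

FIRST(<S>) = {epsilon, r}
FIRST(<A>) = {r}
FIRST(<F>) = {r}
FIRST(<E>) = {epsilon, r}
FIRST(<N>) = {r}
FOLLOW(<S>) = {$, r}
FOLLOW(<A>) = {r, w}
FOLLOW(<F>) = {r, w}
FOLLOW(<E>) = {r}
FOLLOW(<N>) = {w}
Cell M[<E>, r] receives both <E> → epsilon and <E> → <S> <A> — the grammar is not LL(1).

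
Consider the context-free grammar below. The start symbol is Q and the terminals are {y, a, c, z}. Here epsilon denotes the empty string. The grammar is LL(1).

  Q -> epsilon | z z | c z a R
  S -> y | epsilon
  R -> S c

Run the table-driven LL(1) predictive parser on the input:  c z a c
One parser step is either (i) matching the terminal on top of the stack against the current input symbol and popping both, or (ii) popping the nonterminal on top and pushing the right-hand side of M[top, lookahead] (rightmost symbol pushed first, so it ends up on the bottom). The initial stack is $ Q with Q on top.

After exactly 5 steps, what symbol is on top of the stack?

     Stack      Input      Action
  1  $ Q        c z a c $  expand Q -> c z a R
  2  $ R a z c  c z a c $  match c
  3  $ R a z    z a c $    match z
  4  $ R a      a c $      match a
  5  $ R        c $        expand R -> S c
Stack after step 5: $ c S (top = S).

S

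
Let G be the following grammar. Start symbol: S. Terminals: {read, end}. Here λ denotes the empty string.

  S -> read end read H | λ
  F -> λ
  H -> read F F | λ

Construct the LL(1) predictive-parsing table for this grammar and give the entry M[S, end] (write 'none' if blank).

none

FIRST(S) = {λ, read}
FIRST(F) = {λ}
FIRST(H) = {λ, read}
FOLLOW(S) includes $ since S is the start symbol.
FOLLOW(S): S appears on no right-hand side. Thus FOLLOW(S) = {$}.
For S -> read end read H: FIRST(read end read H) = {read}, so it goes in M[S, t] for t ∈ {read}.
For S -> λ: FIRST(λ) = {λ}, so it goes in M[S, t] for t ∈ {}; since λ ∈ FIRST, also for every t ∈ FOLLOW(S) = {$}.
None of these place a production in M[S, end].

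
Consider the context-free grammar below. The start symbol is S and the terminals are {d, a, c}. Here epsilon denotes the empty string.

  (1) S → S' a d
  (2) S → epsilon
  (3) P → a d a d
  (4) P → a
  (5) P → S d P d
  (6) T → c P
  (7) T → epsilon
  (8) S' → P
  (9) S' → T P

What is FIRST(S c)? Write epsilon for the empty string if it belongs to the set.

FIRST(T) = {epsilon, c}
FIRST(S) = {epsilon, a, c, d}  (via S' a d)
FIRST(P) = {a, c, d}  (via S d P d)
FIRST(S') = {a, c, d}  (via P, T P)
FIRST(S c): take FIRST of each symbol in turn, carrying on past any symbol whose FIRST contains epsilon; result {a, c, d}.

{a, c, d}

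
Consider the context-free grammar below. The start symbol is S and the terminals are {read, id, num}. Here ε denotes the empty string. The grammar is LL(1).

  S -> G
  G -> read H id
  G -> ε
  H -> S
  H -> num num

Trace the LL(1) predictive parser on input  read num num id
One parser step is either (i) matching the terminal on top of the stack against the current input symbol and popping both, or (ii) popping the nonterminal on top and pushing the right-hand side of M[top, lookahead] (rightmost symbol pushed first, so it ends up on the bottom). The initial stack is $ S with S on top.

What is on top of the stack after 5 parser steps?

     Stack         Input              Action
  1  $ S           read num num id $  expand S -> G
  2  $ G           read num num id $  expand G -> read H id
  3  $ id H read   read num num id $  match read
  4  $ id H        num num id $       expand H -> num num
  5  $ id num num  num num id $       match num
Stack after step 5: $ id num (top = num).

num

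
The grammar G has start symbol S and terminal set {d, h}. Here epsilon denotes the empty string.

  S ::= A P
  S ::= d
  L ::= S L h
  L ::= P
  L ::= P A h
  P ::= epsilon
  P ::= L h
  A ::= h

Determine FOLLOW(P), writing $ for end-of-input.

FIRST(A) = {h}
FIRST(S) = {d, h}  (via A P)
FIRST(L) = {epsilon, d, h}  (via S L h, P, P A h)
FIRST(P) = {epsilon, d, h}  (via L h)
FOLLOW(S) includes $ since S is the start symbol.
FOLLOW(S): in L::=S L h, S is followed by L h with FIRST {d, h}. Thus FOLLOW(S) = {$, d, h}.
FOLLOW(L): in L::=S L h, L is followed by h with FIRST {h}; in P::=L h, L is followed by h with FIRST {h}. Thus FOLLOW(L) = {h}.
FOLLOW(P): in S::=A P, the suffix after P is empty, so FOLLOW(P) ⊇ FOLLOW(S) = {$, d, h}; in L::=P, the suffix after P is empty, so FOLLOW(P) ⊇ FOLLOW(L) = {h}; in L::=P A h, P is followed by A h with FIRST {h}. Thus FOLLOW(P) = {$, d, h}.
FOLLOW(A): in S::=A P, A is followed by P with FIRST {epsilon, d, h}; in S::=A P, the suffix after A is nullable, so FOLLOW(A) ⊇ FOLLOW(S) = {$, d, h}; in L::=P A h, A is followed by h with FIRST {h}. Thus FOLLOW(A) = {$, d, h}.

{$, d, h}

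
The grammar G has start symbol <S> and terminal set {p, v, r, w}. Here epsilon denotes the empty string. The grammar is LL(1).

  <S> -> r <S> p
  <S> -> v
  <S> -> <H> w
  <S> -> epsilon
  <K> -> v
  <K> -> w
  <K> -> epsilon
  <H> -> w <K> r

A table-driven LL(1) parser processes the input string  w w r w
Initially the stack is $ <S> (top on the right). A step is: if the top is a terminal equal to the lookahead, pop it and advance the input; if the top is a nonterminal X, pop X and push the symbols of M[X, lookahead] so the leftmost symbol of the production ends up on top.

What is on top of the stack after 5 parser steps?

     Stack        Input      Action
  1  $ <S>        w w r w $  expand <S> -> <H> w
  2  $ w <H>      w w r w $  expand <H> -> w <K> r
  3  $ w r <K> w  w w r w $  match w
  4  $ w r <K>    w r w $    expand <K> -> w
  5  $ w r w      w r w $    match w
Stack after step 5: $ w r (top = r).

r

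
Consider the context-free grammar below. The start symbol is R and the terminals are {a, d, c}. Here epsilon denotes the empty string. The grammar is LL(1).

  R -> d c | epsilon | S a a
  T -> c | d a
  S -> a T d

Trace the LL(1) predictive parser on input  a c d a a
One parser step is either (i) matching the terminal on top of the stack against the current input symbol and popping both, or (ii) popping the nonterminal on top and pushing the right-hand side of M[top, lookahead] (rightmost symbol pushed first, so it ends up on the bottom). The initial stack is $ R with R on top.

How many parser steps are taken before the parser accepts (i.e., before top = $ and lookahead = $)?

8

step 1: stack=$ R  input=a c d a a $  — expand R -> S a a
step 2: stack=$ a a S  input=a c d a a $  — expand S -> a T d
step 3: stack=$ a a d T a  input=a c d a a $  — match a
step 4: stack=$ a a d T  input=c d a a $  — expand T -> c
step 5: stack=$ a a d c  input=c d a a $  — match c
step 6: stack=$ a a d  input=d a a $  — match d
step 7: stack=$ a a  input=a a $  — match a
step 8: stack=$ a  input=a $  — match a
Accept reached after 8 steps.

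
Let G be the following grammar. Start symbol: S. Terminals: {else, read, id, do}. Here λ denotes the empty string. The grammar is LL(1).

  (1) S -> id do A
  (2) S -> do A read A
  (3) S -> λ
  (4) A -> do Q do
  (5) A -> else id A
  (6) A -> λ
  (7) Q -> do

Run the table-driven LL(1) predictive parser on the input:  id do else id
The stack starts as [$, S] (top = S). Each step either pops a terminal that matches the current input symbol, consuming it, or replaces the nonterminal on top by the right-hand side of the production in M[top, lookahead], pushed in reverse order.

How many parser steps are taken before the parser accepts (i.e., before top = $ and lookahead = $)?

step 1: stack=$ S  input=id do else id $  — expand S -> id do A
step 2: stack=$ A do id  input=id do else id $  — match id
step 3: stack=$ A do  input=do else id $  — match do
step 4: stack=$ A  input=else id $  — expand A -> else id A
step 5: stack=$ A id else  input=else id $  — match else
step 6: stack=$ A id  input=id $  — match id
step 7: stack=$ A  input=$  — expand A -> λ
Accept reached after 7 steps.

7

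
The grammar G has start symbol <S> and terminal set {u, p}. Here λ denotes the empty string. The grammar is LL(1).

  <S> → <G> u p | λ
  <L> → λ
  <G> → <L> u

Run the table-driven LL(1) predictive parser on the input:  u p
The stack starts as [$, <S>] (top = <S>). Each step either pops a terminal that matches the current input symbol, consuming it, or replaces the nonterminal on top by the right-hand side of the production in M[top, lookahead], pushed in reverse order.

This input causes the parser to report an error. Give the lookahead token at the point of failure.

     Stack        Input  Action
  1  $ <S>        u p $  expand <S> → <G> u p
  2  $ p u <G>    u p $  expand <G> → <L> u
  3  $ p u u <L>  u p $  expand <L> → λ
  4  $ p u u      u p $  match u
  5  $ p u        p $    error: top is terminal u but lookahead is p

p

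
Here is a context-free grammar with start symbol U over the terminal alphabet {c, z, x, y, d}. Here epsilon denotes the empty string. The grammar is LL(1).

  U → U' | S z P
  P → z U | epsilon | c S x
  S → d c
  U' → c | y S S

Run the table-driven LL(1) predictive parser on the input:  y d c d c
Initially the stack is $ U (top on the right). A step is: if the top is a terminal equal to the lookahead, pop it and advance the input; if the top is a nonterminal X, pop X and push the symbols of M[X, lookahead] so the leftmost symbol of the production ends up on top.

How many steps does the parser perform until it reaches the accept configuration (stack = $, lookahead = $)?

9

     Stack    Input        Action
  1  $ U      y d c d c $  expand U → U'
  2  $ U'     y d c d c $  expand U' → y S S
  3  $ S S y  y d c d c $  match y
  4  $ S S    d c d c $    expand S → d c
  5  $ S c d  d c d c $    match d
  6  $ S c    c d c $      match c
  7  $ S      d c $        expand S → d c
  8  $ c d    d c $        match d
  9  $ c      c $          match c
Accept reached after 9 steps.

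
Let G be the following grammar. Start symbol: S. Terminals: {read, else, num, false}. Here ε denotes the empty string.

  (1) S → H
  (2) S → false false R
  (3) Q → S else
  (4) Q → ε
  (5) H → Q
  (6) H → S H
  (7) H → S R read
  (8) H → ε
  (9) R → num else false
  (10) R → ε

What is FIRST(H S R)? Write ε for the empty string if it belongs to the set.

{ε, else, false, num, read}

FIRST(R) = {ε, num}
FIRST(S) = {ε, else, false, num, read}  (via H)
FIRST(Q) = {ε, else, false, num, read}  (via S else)
FIRST(H) = {ε, else, false, num, read}  (via Q, S H, S R read)
FIRST(H S R): take FIRST of each symbol in turn, carrying on past any symbol whose FIRST contains ε; result {ε, else, false, num, read}.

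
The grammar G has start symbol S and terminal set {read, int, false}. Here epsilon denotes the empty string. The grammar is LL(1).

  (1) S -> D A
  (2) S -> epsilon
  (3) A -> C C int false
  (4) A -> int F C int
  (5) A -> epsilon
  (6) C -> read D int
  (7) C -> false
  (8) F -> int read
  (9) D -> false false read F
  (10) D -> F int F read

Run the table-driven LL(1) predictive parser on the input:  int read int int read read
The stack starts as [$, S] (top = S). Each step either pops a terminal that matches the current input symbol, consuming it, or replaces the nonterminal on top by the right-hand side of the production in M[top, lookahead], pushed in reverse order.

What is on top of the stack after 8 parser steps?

read

step 1: stack=$ S  input=int read int int read read $  — expand S -> D A
step 2: stack=$ A D  input=int read int int read read $  — expand D -> F int F read
step 3: stack=$ A read F int F  input=int read int int read read $  — expand F -> int read
step 4: stack=$ A read F int read int  input=int read int int read read $  — match int
step 5: stack=$ A read F int read  input=read int int read read $  — match read
step 6: stack=$ A read F int  input=int int read read $  — match int
step 7: stack=$ A read F  input=int read read $  — expand F -> int read
step 8: stack=$ A read read int  input=int read read $  — match int
Stack after step 8: $ A read read (top = read).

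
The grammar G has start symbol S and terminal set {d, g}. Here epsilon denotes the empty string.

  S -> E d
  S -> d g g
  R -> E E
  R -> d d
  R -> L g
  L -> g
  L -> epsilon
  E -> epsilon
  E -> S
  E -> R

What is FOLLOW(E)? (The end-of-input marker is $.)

{d, g}

FIRST(L): from L->g we get {g}; from L->epsilon we get {epsilon}. So FIRST(L) = {epsilon, g}.
FIRST(S): from S->E d we get {d, g}; from S->d g g we get {d}. So FIRST(S) = {d, g}.
FIRST(R): from R->E E we get {epsilon, d, g}; from R->d d we get {d}; from R->L g we get {g}. So FIRST(R) = {epsilon, d, g}.
FIRST(E): from E->epsilon we get {epsilon}; from E->S we get {d, g}; from E->R we get {epsilon, d, g}. So FIRST(E) = {epsilon, d, g}.
FOLLOW(S) includes $ since S is the start symbol.
FOLLOW(L): in R->L g, L is followed by g with FIRST {g}. Thus FOLLOW(L) = {g}.
FOLLOW(S): in E->S, the suffix after S is empty, so FOLLOW(S) ⊇ FOLLOW(E) = {d, g}. Thus FOLLOW(S) = {$, d, g}.
FOLLOW(R): in E->R, the suffix after R is empty, so FOLLOW(R) ⊇ FOLLOW(E) = {d, g}. Thus FOLLOW(R) = {d, g}.
FOLLOW(E): in S->E d, E is followed by d with FIRST {d}; in R->E E (occurrence 1), E is followed by E with FIRST {epsilon, d, g}; in R->E E (occurrence 1), the suffix after E is nullable, so FOLLOW(E) ⊇ FOLLOW(R) = {d, g}; in R->E E (occurrence 2), the suffix after E is empty, so FOLLOW(E) ⊇ FOLLOW(R) = {d, g}. Thus FOLLOW(E) = {d, g}.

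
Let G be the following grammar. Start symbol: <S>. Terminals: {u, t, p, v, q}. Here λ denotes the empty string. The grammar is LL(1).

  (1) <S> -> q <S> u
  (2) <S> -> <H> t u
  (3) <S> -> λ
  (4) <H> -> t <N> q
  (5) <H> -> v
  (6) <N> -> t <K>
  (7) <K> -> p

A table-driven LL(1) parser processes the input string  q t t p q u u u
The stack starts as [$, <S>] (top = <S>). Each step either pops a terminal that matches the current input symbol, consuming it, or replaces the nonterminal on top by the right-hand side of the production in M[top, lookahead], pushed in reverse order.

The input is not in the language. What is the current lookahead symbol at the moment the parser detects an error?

u

      Stack            Input              Action
   1  $ <S>            q t t p q u u u $  expand <S> -> q <S> u
   2  $ u <S> q        q t t p q u u u $  match q
   3  $ u <S>          t t p q u u u $    expand <S> -> <H> t u
   4  $ u u t <H>      t t p q u u u $    expand <H> -> t <N> q
   5  $ u u t q <N> t  t t p q u u u $    match t
   6  $ u u t q <N>    t p q u u u $      expand <N> -> t <K>
   7  $ u u t q <K> t  t p q u u u $      match t
   8  $ u u t q <K>    p q u u u $        expand <K> -> p
   9  $ u u t q p      p q u u u $        match p
  10  $ u u t q        q u u u $          match q
  11  $ u u t          u u u $            error: top is terminal t but lookahead is u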